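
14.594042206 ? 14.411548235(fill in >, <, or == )>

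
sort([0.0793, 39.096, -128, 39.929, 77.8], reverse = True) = [77.8, 39.929, 39.096, 0.0793, -128]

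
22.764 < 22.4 False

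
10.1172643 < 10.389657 True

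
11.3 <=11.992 True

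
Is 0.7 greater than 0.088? Yes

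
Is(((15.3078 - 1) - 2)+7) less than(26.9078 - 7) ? Yes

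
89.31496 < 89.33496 True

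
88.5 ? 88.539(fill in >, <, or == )<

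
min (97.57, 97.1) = 97.1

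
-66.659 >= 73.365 False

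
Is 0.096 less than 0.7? Yes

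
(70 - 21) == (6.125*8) True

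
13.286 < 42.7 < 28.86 False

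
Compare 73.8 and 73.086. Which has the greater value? 73.8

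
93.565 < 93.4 False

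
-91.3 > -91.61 True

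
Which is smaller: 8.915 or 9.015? 8.915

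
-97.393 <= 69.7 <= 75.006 True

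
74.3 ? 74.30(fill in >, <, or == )==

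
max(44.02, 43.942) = 44.02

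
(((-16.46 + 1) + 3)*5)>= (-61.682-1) True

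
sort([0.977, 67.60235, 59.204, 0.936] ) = [0.936, 0.977, 59.204, 67.60235]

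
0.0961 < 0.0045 False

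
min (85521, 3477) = 3477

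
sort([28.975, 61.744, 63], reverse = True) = [63, 61.744, 28.975]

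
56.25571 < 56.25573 True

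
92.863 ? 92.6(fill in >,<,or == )>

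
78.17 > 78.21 False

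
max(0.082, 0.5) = 0.5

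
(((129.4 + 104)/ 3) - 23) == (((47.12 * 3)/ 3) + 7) False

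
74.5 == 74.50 True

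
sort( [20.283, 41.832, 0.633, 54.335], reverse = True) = [54.335, 41.832, 20.283, 0.633]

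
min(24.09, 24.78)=24.09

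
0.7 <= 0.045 False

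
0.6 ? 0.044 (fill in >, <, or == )>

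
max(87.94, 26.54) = 87.94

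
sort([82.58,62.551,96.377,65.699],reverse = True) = [96.377,82.58,65.699,62.551]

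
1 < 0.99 False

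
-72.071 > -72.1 True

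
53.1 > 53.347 False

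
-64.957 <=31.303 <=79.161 True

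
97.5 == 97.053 False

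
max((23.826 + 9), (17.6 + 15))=32.826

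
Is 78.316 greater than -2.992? Yes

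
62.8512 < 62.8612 True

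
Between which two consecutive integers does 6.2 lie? 6 and 7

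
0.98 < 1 True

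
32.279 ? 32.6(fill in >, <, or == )<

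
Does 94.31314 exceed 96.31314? No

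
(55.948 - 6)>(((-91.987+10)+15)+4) True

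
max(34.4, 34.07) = 34.4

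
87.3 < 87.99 True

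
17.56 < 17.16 False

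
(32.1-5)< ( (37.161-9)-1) True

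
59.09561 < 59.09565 True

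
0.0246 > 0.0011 True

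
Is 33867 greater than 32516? Yes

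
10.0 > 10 False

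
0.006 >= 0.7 False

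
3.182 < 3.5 True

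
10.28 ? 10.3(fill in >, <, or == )<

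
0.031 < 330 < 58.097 False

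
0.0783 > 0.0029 True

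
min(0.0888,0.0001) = 0.0001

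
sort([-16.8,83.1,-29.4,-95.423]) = [-95.423,-29.4,-16.8,83.1]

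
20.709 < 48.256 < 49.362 True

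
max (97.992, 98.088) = 98.088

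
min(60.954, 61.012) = 60.954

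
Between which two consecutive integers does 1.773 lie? 1 and 2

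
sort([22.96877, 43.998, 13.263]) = [13.263, 22.96877, 43.998]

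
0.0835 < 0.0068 False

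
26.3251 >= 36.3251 False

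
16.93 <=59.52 True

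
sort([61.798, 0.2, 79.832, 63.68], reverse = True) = [79.832, 63.68, 61.798, 0.2]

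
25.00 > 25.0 False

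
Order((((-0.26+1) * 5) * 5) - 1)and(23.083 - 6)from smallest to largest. (23.083 - 6), ((((-0.26+1) * 5) * 5) - 1)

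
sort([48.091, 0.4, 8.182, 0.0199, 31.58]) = [0.0199, 0.4, 8.182, 31.58, 48.091]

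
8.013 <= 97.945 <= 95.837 False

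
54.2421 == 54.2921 False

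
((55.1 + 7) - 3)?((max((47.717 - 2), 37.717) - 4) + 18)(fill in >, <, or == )<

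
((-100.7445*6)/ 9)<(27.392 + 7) True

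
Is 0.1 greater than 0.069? Yes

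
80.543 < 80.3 False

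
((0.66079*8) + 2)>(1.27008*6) False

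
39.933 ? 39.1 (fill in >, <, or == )>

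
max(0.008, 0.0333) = 0.0333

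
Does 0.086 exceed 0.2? No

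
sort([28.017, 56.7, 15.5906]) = [15.5906, 28.017, 56.7]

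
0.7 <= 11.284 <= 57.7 True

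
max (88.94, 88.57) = 88.94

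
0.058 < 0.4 True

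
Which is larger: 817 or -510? 817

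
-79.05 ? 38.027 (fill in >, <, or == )<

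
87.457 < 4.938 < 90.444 False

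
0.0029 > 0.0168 False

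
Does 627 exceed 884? No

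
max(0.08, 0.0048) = 0.08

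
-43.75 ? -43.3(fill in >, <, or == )<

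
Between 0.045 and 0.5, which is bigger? 0.5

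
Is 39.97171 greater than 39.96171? Yes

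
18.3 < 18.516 True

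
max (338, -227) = 338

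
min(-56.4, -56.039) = -56.4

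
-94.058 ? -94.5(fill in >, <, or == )>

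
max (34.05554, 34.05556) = 34.05556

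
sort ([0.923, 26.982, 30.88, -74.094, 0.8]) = [-74.094, 0.8, 0.923, 26.982, 30.88]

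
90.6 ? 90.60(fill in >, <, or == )==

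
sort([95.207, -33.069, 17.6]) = [-33.069, 17.6, 95.207]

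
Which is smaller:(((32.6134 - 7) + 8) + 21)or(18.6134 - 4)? (18.6134 - 4)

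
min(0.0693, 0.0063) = 0.0063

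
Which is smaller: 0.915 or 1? 0.915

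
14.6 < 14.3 False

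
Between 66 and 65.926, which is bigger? 66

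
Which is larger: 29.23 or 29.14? 29.23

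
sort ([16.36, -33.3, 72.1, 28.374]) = [-33.3, 16.36, 28.374, 72.1]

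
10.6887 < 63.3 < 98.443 True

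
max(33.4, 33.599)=33.599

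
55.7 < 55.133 False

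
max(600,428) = 600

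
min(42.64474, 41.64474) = 41.64474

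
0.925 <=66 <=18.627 False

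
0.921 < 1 True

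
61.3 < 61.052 False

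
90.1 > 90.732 False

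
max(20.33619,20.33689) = 20.33689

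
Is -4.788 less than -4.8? No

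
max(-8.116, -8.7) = -8.116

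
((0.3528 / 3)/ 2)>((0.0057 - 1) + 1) True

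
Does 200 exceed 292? No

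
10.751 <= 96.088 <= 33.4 False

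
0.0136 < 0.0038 False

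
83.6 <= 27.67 False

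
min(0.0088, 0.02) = 0.0088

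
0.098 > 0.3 False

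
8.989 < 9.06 True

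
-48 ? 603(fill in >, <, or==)<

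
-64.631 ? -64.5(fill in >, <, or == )<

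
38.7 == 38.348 False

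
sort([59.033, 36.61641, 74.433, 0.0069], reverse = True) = [74.433, 59.033, 36.61641, 0.0069]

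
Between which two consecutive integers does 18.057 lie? 18 and 19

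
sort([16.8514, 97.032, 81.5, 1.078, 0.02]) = [0.02, 1.078, 16.8514, 81.5, 97.032]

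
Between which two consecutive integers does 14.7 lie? 14 and 15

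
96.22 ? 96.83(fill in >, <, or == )<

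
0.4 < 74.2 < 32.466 False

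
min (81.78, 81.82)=81.78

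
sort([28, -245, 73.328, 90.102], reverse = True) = [90.102, 73.328, 28, -245]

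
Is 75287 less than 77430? Yes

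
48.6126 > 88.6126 False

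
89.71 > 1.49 True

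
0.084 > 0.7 False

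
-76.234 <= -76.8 False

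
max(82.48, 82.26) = 82.48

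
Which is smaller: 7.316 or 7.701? 7.316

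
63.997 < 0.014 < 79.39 False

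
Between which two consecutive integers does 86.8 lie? 86 and 87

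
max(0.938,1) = 1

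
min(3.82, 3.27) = 3.27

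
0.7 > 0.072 True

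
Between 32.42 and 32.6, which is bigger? 32.6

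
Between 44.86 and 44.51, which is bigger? 44.86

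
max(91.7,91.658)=91.7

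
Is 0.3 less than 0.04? No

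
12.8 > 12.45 True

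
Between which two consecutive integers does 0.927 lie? 0 and 1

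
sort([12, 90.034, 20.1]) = [12, 20.1, 90.034]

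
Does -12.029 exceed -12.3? Yes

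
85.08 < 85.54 True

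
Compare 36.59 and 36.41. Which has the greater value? 36.59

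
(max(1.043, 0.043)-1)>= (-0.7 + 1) False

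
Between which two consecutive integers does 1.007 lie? 1 and 2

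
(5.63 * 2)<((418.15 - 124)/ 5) True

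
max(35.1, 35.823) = 35.823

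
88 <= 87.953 False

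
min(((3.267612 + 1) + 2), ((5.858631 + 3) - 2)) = 6.267612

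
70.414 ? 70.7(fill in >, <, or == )<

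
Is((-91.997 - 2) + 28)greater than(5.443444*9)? No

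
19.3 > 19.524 False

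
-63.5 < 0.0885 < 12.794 True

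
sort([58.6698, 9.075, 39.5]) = [9.075, 39.5, 58.6698]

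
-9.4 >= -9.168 False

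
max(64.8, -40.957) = 64.8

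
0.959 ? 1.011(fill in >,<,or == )<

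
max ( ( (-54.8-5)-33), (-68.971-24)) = -92.8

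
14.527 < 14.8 True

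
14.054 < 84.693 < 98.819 True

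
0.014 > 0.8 False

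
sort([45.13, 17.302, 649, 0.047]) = [0.047, 17.302, 45.13, 649]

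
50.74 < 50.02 False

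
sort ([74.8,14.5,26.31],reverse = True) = [74.8,26.31,14.5]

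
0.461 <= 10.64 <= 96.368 True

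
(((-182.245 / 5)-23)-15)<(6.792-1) True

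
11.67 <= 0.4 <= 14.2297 False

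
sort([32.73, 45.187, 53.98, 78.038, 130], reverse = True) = [130, 78.038, 53.98, 45.187, 32.73]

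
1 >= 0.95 True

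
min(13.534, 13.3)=13.3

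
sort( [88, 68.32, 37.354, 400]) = [37.354, 68.32, 88, 400]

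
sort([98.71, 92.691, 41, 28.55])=[28.55, 41, 92.691, 98.71]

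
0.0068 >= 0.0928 False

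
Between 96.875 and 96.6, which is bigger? 96.875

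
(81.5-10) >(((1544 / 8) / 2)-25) False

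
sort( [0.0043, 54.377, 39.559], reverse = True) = [54.377, 39.559, 0.0043]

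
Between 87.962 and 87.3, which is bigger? 87.962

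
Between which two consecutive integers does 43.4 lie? 43 and 44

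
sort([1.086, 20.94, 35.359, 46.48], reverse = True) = [46.48, 35.359, 20.94, 1.086]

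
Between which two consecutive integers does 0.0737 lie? 0 and 1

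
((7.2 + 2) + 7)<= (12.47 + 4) True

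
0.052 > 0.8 False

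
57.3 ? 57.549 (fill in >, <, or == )<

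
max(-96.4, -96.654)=-96.4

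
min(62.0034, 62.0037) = 62.0034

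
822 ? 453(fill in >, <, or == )>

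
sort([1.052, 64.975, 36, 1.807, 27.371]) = [1.052, 1.807, 27.371, 36, 64.975]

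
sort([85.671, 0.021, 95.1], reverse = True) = [95.1, 85.671, 0.021]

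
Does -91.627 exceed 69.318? No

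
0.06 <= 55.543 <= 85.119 True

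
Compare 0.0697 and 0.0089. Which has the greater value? 0.0697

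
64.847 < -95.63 False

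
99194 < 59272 False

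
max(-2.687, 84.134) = 84.134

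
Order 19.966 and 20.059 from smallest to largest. 19.966, 20.059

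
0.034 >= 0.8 False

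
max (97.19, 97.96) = 97.96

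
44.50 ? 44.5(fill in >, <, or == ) ==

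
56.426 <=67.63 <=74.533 True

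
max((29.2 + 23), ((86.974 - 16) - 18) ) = 52.974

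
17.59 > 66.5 False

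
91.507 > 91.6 False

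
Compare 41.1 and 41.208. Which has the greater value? 41.208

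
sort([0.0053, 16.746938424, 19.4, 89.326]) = [0.0053, 16.746938424, 19.4, 89.326]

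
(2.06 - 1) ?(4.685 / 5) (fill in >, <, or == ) >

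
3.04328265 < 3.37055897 True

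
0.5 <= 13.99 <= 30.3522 True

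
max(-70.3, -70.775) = -70.3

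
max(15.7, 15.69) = 15.7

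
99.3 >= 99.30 True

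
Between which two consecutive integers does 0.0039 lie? 0 and 1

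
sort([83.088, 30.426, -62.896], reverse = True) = [83.088, 30.426, -62.896]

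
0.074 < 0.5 True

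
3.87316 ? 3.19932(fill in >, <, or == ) >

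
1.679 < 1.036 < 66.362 False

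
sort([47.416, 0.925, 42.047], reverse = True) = [47.416, 42.047, 0.925]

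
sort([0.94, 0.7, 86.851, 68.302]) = [0.7, 0.94, 68.302, 86.851]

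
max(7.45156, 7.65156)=7.65156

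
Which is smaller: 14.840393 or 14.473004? 14.473004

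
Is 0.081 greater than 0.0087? Yes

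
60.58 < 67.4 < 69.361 True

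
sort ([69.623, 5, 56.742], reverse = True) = [69.623, 56.742, 5]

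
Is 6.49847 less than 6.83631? Yes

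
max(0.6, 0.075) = 0.6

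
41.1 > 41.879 False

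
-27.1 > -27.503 True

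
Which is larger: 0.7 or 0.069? 0.7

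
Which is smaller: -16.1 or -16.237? -16.237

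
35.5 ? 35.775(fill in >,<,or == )<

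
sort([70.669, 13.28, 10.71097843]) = [10.71097843, 13.28, 70.669]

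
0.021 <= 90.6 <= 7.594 False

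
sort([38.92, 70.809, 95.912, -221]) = [-221, 38.92, 70.809, 95.912]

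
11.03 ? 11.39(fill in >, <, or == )<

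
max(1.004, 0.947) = 1.004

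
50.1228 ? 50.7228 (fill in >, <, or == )<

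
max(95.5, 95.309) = 95.5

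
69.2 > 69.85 False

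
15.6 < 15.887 True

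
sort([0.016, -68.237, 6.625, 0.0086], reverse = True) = [6.625, 0.016, 0.0086, -68.237]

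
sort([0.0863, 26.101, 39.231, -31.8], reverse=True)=[39.231, 26.101, 0.0863, -31.8]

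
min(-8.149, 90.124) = -8.149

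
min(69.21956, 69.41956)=69.21956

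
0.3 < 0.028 False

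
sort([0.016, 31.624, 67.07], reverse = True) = [67.07, 31.624, 0.016]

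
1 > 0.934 True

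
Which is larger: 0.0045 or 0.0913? 0.0913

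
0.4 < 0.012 False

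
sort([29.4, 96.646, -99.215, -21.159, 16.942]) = [-99.215, -21.159, 16.942, 29.4, 96.646]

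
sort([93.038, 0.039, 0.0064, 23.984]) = [0.0064, 0.039, 23.984, 93.038]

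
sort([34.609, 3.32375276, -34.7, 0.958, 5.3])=[-34.7, 0.958, 3.32375276, 5.3, 34.609]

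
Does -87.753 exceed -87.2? No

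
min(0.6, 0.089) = 0.089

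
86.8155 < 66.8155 False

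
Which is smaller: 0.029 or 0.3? 0.029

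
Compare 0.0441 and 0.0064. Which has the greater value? 0.0441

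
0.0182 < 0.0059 False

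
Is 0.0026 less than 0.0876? Yes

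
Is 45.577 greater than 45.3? Yes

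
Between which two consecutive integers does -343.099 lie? -344 and -343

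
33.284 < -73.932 False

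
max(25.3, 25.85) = 25.85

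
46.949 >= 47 False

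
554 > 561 False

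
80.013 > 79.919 True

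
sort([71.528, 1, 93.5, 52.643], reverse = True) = [93.5, 71.528, 52.643, 1]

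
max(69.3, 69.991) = 69.991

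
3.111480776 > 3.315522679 False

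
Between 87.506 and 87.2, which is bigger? 87.506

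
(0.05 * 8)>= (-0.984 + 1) True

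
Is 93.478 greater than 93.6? No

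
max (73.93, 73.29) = 73.93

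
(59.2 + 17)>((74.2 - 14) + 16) False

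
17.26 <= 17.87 True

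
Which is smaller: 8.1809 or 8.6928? 8.1809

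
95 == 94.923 False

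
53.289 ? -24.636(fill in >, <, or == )>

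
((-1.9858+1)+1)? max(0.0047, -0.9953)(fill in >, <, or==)>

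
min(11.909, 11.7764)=11.7764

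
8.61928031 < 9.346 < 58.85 True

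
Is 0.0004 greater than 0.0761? No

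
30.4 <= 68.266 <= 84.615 True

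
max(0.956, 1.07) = 1.07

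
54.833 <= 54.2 False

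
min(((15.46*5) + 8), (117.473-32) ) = 85.3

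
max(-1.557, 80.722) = 80.722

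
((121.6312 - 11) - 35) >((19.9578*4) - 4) False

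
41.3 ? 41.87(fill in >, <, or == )<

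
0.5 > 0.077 True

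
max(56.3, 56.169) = 56.3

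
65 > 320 False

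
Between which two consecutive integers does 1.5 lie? 1 and 2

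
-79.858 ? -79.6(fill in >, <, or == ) <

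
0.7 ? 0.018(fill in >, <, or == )>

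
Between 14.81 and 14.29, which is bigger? 14.81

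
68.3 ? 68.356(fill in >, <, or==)<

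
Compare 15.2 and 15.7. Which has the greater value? 15.7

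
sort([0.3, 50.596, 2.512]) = [0.3, 2.512, 50.596]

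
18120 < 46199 True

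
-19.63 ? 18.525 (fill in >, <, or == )<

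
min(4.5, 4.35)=4.35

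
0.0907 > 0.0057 True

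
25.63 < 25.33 False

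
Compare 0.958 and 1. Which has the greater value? 1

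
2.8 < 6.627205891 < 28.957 True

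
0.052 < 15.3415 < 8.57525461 False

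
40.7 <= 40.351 False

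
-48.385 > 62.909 False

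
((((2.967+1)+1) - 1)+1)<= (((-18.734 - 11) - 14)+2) False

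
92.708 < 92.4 False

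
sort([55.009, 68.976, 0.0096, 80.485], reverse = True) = [80.485, 68.976, 55.009, 0.0096]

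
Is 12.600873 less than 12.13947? No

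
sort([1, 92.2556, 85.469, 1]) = [1, 1, 85.469, 92.2556]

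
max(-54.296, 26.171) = 26.171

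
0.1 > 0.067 True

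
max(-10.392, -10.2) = -10.2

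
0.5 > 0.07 True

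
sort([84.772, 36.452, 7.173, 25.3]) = [7.173, 25.3, 36.452, 84.772]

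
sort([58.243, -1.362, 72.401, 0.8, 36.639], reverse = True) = [72.401, 58.243, 36.639, 0.8, -1.362]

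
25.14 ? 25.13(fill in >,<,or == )>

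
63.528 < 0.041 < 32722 False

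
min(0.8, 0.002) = 0.002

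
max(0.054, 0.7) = 0.7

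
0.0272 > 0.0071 True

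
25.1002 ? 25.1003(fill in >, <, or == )<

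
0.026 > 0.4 False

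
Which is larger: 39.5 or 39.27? 39.5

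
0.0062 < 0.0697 True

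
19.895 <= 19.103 False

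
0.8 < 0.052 False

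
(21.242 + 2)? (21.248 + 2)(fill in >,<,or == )<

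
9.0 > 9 False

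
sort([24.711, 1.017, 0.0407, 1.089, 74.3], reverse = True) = [74.3, 24.711, 1.089, 1.017, 0.0407]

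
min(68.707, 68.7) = 68.7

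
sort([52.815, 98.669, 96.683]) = [52.815, 96.683, 98.669]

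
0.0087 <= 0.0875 True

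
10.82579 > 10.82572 True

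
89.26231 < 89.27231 True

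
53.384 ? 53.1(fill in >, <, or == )>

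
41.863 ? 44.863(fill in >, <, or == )<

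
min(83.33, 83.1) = 83.1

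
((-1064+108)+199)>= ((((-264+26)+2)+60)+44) False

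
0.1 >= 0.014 True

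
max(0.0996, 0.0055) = 0.0996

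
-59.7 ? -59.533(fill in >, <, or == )<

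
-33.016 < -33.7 False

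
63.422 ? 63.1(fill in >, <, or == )>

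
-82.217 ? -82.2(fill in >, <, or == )<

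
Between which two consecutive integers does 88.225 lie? 88 and 89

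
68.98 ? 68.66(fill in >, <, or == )>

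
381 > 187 True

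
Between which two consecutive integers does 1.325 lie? 1 and 2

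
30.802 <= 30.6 False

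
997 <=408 False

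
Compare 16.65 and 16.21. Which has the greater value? 16.65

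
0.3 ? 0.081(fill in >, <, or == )>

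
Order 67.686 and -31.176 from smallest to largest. -31.176, 67.686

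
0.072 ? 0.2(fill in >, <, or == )<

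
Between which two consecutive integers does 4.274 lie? 4 and 5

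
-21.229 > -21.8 True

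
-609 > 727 False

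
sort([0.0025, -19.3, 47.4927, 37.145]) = [-19.3, 0.0025, 37.145, 47.4927]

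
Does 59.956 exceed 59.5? Yes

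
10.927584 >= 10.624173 True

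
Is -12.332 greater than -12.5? Yes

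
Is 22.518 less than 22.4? No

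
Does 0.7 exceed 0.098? Yes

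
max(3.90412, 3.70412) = 3.90412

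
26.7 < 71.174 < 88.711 True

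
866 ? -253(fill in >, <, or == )>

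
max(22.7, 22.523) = 22.7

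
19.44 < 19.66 True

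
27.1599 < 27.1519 False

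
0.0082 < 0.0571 True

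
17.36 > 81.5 False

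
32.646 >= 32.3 True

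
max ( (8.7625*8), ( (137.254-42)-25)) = 70.254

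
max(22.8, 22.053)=22.8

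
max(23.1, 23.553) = 23.553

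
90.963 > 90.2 True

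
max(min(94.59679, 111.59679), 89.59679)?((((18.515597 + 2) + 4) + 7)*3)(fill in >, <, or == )>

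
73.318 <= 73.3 False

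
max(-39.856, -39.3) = -39.3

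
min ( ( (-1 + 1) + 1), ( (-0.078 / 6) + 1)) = 0.987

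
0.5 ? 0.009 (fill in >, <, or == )>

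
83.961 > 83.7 True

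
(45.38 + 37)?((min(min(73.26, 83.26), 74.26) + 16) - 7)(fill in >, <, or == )>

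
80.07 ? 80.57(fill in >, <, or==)<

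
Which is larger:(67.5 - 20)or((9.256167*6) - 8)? ((9.256167*6) - 8)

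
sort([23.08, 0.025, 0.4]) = [0.025, 0.4, 23.08]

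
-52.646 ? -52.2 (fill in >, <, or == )<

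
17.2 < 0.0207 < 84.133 False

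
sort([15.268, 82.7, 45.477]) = [15.268, 45.477, 82.7]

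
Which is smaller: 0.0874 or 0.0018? 0.0018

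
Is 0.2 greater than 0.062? Yes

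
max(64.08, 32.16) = 64.08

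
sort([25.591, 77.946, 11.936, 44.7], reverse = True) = [77.946, 44.7, 25.591, 11.936]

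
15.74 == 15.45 False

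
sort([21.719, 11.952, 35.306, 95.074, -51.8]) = [-51.8, 11.952, 21.719, 35.306, 95.074]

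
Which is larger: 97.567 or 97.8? 97.8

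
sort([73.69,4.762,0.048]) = [0.048,4.762,73.69]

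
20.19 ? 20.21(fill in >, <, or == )<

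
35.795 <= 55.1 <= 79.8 True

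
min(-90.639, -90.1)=-90.639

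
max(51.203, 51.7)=51.7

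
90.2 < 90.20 False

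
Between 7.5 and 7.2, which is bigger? 7.5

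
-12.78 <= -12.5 True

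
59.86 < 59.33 False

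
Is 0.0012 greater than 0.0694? No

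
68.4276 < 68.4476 True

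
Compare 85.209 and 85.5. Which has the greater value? 85.5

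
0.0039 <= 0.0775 True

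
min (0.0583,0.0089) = 0.0089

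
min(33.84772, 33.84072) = 33.84072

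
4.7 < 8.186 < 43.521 True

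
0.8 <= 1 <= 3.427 True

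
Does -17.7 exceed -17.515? No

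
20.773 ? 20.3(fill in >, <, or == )>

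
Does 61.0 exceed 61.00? No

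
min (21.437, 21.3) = 21.3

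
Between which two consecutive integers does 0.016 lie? 0 and 1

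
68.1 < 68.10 False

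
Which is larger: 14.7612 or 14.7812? 14.7812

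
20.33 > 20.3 True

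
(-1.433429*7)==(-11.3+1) False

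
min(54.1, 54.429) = 54.1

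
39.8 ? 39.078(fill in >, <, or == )>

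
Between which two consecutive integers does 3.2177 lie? 3 and 4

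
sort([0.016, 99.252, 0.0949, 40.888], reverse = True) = [99.252, 40.888, 0.0949, 0.016]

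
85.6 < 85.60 False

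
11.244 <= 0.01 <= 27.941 False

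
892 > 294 True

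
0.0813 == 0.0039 False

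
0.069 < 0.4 True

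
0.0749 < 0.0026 False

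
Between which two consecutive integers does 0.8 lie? 0 and 1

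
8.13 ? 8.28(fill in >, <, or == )<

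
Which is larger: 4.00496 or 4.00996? 4.00996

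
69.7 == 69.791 False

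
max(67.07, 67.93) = 67.93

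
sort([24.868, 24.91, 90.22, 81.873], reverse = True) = [90.22, 81.873, 24.91, 24.868]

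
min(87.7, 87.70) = 87.7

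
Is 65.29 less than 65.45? Yes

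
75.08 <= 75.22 True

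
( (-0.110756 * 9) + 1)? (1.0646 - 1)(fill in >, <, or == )<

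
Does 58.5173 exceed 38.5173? Yes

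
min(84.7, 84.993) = 84.7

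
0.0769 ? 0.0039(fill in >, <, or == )>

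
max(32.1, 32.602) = 32.602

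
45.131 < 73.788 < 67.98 False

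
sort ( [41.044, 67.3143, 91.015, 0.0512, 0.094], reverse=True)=[91.015, 67.3143, 41.044, 0.094, 0.0512]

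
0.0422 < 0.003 False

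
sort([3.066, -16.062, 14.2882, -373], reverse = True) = [14.2882, 3.066, -16.062, -373]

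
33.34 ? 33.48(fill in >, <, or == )<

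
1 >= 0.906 True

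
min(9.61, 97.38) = 9.61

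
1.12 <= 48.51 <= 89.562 True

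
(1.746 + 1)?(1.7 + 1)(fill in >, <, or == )>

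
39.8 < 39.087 False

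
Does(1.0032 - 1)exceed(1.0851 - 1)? No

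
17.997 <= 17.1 False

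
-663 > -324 False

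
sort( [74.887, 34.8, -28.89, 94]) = [-28.89, 34.8, 74.887, 94]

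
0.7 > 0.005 True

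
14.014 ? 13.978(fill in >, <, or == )>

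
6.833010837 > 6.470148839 True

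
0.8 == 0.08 False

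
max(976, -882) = 976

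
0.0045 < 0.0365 True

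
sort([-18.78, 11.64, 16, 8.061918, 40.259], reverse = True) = [40.259, 16, 11.64, 8.061918, -18.78]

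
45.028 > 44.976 True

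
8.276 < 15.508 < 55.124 True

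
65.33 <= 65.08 False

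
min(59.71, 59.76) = 59.71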